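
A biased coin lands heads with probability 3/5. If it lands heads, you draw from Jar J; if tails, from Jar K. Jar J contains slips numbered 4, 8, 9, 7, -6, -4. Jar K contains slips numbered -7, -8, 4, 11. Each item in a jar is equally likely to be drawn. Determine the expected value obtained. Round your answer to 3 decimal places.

1.800

E[X | Jar J] = (4 + 8 + 9 + 7 − 6 − 4)/6 = 3
E[X | Jar K] = (-7 − 8 + 4 + 11)/4 = 0
E[X] = (3/5)·3 + (2/5)·0 = 9/5 ≈ 1.800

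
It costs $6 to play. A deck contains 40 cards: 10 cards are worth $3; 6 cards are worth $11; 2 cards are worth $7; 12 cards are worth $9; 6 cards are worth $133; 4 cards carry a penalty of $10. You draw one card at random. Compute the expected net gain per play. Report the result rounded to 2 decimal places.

E[payout] = (10/40)·3 + (6/40)·11 + (2/40)·7 + (12/40)·9 + (6/40)·133 + (4/40)·(-10) = 122/5
Expected profit = 122/5 − 6 = 92/5 ≈ $18.40

$18.40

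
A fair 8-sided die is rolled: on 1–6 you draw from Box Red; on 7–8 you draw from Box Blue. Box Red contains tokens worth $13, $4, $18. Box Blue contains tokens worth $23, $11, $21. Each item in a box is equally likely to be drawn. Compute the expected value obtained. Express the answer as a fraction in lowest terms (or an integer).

E[X | Box Red] = (13 + 4 + 18)/3 = 35/3
E[X | Box Blue] = (23 + 11 + 21)/3 = 55/3
E[X] = (3/4)·35/3 + (1/4)·55/3 = 40/3

40/3 dollars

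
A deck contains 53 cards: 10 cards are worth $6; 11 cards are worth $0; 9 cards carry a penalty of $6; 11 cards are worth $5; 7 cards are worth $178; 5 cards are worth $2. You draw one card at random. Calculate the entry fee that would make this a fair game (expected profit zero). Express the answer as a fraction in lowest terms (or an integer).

1317/53 dollars

E[payout] = (10/53)·6 + (11/53)·0 + (9/53)·(-6) + (11/53)·5 + (7/53)·178 + (5/53)·2 = 1317/53
Fair fee = E[payout] = 1317/53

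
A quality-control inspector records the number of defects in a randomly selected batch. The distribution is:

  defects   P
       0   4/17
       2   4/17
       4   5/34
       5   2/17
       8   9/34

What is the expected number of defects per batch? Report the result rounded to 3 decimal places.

E[X] = (4/17)·0 + (4/17)·2 + (5/34)·4 + (2/17)·5 + (9/34)·8
     = 64/17 ≈ 3.765

3.765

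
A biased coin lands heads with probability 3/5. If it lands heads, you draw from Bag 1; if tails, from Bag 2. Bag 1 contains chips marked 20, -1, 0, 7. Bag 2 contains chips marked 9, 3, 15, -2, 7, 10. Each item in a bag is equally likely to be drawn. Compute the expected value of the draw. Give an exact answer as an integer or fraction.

67/10

E[X | Bag 1] = (20 − 1 + 0 + 7)/4 = 13/2
E[X | Bag 2] = (9 + 3 + 15 − 2 + 7 + 10)/6 = 7
E[X] = (3/5)·13/2 + (2/5)·7 = 67/10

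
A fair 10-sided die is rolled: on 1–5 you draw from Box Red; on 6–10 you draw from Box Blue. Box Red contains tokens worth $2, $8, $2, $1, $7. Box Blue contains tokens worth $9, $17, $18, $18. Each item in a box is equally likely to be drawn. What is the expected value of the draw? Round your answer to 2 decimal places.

$9.75

E[X | Box Red] = (2 + 8 + 2 + 1 + 7)/5 = 4
E[X | Box Blue] = (9 + 17 + 18 + 18)/4 = 31/2
E[X] = (1/2)·4 + (1/2)·31/2 = 39/4 ≈ 9.75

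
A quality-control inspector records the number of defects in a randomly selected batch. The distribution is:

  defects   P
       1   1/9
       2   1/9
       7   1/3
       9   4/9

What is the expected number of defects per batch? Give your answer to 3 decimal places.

6.667

E[X] = (1/9)·1 + (1/9)·2 + (1/3)·7 + (4/9)·9
     = 20/3 ≈ 6.667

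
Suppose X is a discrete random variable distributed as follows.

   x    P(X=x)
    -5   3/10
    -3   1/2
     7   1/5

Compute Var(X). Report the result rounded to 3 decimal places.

19.240

E[X] = (3/10)·(-5) + (1/2)·(-3) + (1/5)·7 = -8/5
E[X²] = (3/10)·25 + (1/2)·9 + (1/5)·49 = 109/5
Var(X) = 109/5 − (-8/5)² = 481/25 ≈ 19.240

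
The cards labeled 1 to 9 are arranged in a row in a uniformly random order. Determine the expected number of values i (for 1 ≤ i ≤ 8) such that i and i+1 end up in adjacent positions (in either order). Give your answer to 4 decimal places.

1.7778

For each i ∈ {1,…,8}, let Xᵢ = 1 if i and i+1 are adjacent. P(Xᵢ=1) = 2·(9−1)!/9! = 2/9.
By linearity, E[ΣXᵢ] = (8)·(2/9) = 16/9.
≈ 1.7778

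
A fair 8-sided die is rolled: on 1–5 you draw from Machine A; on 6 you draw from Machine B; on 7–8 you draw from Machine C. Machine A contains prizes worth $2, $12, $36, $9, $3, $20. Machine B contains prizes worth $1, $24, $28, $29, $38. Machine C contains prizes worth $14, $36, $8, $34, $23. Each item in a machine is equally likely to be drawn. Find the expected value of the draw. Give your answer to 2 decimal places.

$17.29

E[X | Machine A] = (2 + 12 + 36 + 9 + 3 + 20)/6 = 41/3
E[X | Machine B] = (1 + 24 + 28 + 29 + 38)/5 = 24
E[X | Machine C] = (14 + 36 + 8 + 34 + 23)/5 = 23
E[X] = (5/8)·41/3 + (1/8)·24 + (1/4)·23 = 415/24 ≈ 17.29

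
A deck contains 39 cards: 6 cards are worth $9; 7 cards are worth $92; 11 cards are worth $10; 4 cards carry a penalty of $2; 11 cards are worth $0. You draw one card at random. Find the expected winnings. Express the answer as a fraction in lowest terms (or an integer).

800/39 dollars

E[payout] = (6/39)·9 + (7/39)·92 + (11/39)·10 + (4/39)·(-2) + (11/39)·0 = 800/39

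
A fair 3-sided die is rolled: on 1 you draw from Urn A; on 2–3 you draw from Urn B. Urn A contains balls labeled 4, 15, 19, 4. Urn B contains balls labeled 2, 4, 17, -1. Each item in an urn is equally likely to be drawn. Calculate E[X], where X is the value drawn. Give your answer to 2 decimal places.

7.17

E[X | Urn A] = (4 + 15 + 19 + 4)/4 = 21/2
E[X | Urn B] = (2 + 4 + 17 − 1)/4 = 11/2
E[X] = (1/3)·21/2 + (2/3)·11/2 = 43/6 ≈ 7.17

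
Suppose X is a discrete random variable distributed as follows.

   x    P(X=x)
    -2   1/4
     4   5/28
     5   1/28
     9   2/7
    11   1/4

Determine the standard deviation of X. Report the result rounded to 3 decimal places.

5.049

E[X] = 40/7, E[X²] = 407/7
Var(X) = E[X²] − (E[X])² = 407/7 − 1600/49 = 1249/49
SD(X) = √(1249/49) ≈ 5.049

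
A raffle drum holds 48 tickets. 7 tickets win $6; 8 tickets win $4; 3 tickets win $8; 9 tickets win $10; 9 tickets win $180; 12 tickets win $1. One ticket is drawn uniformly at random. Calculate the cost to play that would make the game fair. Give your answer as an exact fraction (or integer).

455/12 dollars

E[payout] = (7/48)·6 + (8/48)·4 + (3/48)·8 + (9/48)·10 + (9/48)·180 + (12/48)·1 = 455/12
Fair fee = E[payout] = 455/12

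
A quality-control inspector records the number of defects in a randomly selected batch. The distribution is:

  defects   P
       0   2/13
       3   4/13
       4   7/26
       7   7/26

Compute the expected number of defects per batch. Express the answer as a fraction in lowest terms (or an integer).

101/26

E[X] = (2/13)·0 + (4/13)·3 + (7/26)·4 + (7/26)·7
     = 101/26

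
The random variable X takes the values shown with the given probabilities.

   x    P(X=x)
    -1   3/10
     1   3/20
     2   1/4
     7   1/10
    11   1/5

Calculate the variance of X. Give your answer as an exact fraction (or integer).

1599/80

E[X] = (3/10)·(-1) + (3/20)·1 + (1/4)·2 + (1/10)·7 + (1/5)·11 = 13/4
E[X²] = (3/10)·1 + (3/20)·1 + (1/4)·4 + (1/10)·49 + (1/5)·121 = 611/20
Var(X) = 611/20 − (13/4)² = 1599/80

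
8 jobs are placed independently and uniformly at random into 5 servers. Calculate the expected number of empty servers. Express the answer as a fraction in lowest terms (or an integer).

65536/78125

Let Xⱼ=1 if server j is empty. P(Xⱼ=1) = ((5-1)/5)^8 = 65536/390625.
By linearity, E[#empty] = 5·65536/390625 = 65536/78125.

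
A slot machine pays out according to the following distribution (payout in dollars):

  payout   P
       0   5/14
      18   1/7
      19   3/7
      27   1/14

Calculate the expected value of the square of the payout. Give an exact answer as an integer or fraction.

E[X²] = (5/14)·0 + (1/7)·324 + (3/7)·361 + (1/14)·729
     = 3543/14

3543/14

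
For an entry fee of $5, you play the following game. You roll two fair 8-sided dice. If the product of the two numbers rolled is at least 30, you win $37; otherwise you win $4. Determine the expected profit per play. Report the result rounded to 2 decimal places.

E[payout] = (47/64)·4 + (17/64)·37 = 817/64
Expected profit = 817/64 − 5 = 497/64 ≈ $7.77

$7.77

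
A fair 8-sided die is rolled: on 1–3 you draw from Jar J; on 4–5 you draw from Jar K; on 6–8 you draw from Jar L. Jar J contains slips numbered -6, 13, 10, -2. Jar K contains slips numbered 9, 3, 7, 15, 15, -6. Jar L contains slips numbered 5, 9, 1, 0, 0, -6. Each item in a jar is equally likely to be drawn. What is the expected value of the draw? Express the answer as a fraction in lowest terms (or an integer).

E[X | Jar J] = (-6 + 13 + 10 − 2)/4 = 15/4
E[X | Jar K] = (9 + 3 + 7 + 15 + 15 − 6)/6 = 43/6
E[X | Jar L] = (5 + 9 + 1 + 0 + 0 − 6)/6 = 3/2
E[X] = (3/8)·15/4 + (1/4)·43/6 + (3/8)·3/2 = 361/96

361/96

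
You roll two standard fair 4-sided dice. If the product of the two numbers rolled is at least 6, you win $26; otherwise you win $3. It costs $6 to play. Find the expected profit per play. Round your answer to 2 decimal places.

E[payout] = (1/2)·3 + (1/2)·26 = 29/2
Expected profit = 29/2 − 6 = 17/2 ≈ $8.50

$8.50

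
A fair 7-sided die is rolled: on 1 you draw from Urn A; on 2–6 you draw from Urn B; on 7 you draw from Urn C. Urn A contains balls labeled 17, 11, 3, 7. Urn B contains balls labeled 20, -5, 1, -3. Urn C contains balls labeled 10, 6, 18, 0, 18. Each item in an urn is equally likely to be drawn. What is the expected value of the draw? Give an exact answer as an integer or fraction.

723/140

E[X | Urn A] = (17 + 11 + 3 + 7)/4 = 19/2
E[X | Urn B] = (20 − 5 + 1 − 3)/4 = 13/4
E[X | Urn C] = (10 + 6 + 18 + 0 + 18)/5 = 52/5
E[X] = (1/7)·19/2 + (5/7)·13/4 + (1/7)·52/5 = 723/140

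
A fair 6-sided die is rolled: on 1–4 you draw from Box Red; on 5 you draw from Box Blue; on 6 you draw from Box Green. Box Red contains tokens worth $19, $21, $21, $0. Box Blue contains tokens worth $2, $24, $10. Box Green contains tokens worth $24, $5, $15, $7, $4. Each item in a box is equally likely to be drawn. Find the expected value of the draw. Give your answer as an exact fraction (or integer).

$14

E[X | Box Red] = (19 + 21 + 21 + 0)/4 = 61/4
E[X | Box Blue] = (2 + 24 + 10)/3 = 12
E[X | Box Green] = (24 + 5 + 15 + 7 + 4)/5 = 11
E[X] = (2/3)·61/4 + (1/6)·12 + (1/6)·11 = 14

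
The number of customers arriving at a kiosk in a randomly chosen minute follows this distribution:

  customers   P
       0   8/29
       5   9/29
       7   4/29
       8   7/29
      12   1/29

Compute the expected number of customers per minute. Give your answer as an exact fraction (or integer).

141/29

E[X] = (8/29)·0 + (9/29)·5 + (4/29)·7 + (7/29)·8 + (1/29)·12
     = 141/29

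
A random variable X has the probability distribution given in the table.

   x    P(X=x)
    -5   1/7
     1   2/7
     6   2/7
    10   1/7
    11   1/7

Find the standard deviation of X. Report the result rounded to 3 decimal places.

E[X] = 30/7, E[X²] = 320/7
Var(X) = E[X²] − (E[X])² = 320/7 − 900/49 = 1340/49
SD(X) = √(1340/49) ≈ 5.229

5.229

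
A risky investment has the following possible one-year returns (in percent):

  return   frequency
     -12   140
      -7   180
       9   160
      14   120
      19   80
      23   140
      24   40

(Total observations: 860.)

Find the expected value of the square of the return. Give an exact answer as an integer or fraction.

Total = 860, so P(return=-12) = 140/860, etc.
E[X²] = (7/43)·144 + (9/43)·49 + (8/43)·81 + (6/43)·196 + (4/43)·361 + (7/43)·529 + (2/43)·576
     = 9572/43

9572/43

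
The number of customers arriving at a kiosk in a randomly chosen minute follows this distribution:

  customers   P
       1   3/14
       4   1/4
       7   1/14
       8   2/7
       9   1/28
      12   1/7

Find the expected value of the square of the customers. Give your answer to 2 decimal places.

E[X²] = (3/14)·1 + (1/4)·16 + (1/14)·49 + (2/7)·64 + (1/28)·81 + (1/7)·144
     = 1385/28 ≈ 49.46

49.46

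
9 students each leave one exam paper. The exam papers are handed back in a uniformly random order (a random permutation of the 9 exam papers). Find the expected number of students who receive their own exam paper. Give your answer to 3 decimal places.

1.000

Let Xᵢ = 1 if person i gets their own exam paper. For each i, P(Xᵢ=1) = 1/9.
By linearity of expectation, E[X₁+…+X_9] = 9·(1/9) = 1.
≈ 1.000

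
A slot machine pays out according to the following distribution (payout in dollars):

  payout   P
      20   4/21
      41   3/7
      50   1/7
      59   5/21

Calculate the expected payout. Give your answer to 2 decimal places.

E[X] = (4/21)·20 + (3/7)·41 + (1/7)·50 + (5/21)·59
     = 298/7 ≈ 42.57

$42.57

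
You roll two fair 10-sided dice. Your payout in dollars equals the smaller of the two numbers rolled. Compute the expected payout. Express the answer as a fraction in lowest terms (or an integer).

Distribution of the smaller of the two numbers rolled: 1 w.p. 19/100, 2 w.p. 17/100, 3 w.p. 3/20, 4 w.p. 13/100, 5 w.p. 11/100, 6 w.p. 9/100, …
E[payout] = (19/100)·1 + (17/100)·2 + (3/20)·3 + (13/100)·4 + (11/100)·5 + (9/100)·6 + (7/100)·7 + (1/20)·8 + (3/100)·9 + (1/100)·10 = 77/20

77/20 dollars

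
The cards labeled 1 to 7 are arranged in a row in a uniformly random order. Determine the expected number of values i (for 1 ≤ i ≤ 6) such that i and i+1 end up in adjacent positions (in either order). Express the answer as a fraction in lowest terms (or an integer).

12/7

For each i ∈ {1,…,6}, let Xᵢ = 1 if i and i+1 are adjacent. P(Xᵢ=1) = 2·(7−1)!/7! = 2/7.
By linearity, E[ΣXᵢ] = (6)·(2/7) = 12/7.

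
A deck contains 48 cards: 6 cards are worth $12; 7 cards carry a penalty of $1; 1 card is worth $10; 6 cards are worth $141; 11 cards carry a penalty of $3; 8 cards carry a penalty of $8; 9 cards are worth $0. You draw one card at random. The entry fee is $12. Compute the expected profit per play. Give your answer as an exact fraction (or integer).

E[payout] = (6/48)·12 + (7/48)·(-1) + (1/48)·10 + (6/48)·141 + (11/48)·(-3) + (8/48)·(-8) + (9/48)·0 = 103/6
Expected profit = 103/6 − 12 = 31/6

31/6 dollars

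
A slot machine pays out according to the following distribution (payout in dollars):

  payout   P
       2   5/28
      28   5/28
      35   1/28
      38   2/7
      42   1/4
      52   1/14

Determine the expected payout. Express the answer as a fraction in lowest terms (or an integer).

E[X] = (5/28)·2 + (5/28)·28 + (1/28)·35 + (2/7)·38 + (1/4)·42 + (1/14)·52
     = 887/28

887/28 dollars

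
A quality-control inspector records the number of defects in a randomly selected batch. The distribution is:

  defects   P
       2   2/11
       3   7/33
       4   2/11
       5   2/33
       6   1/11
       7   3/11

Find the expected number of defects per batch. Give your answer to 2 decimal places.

4.48

E[X] = (2/11)·2 + (7/33)·3 + (2/11)·4 + (2/33)·5 + (1/11)·6 + (3/11)·7
     = 148/33 ≈ 4.48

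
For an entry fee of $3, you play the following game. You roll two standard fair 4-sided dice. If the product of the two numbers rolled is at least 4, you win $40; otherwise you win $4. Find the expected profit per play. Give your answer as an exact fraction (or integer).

E[payout] = (5/16)·4 + (11/16)·40 = 115/4
Expected profit = 115/4 − 3 = 103/4

103/4 dollars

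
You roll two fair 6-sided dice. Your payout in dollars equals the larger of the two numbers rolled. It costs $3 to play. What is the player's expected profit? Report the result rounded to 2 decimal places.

$1.47

Distribution of the larger of the two numbers rolled: 1 w.p. 1/36, 2 w.p. 1/12, 3 w.p. 5/36, 4 w.p. 7/36, 5 w.p. 1/4, 6 w.p. 11/36
E[payout] = (1/36)·1 + (1/12)·2 + (5/36)·3 + (7/36)·4 + (1/4)·5 + (11/36)·6 = 161/36
Expected profit = 161/36 − 3 = 53/36 ≈ $1.47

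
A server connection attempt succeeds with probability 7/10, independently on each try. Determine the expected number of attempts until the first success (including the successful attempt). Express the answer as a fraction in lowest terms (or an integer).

For a geometric distribution, E[trials] = 1/p = 1/(7/10) = 10/7.

10/7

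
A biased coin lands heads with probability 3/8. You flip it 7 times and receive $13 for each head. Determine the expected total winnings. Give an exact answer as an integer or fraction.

273/8 dollars

E[#heads] = 7·3/8 = 21/8 (linearity over flips).
E[winnings] = 13·21/8 = 273/8.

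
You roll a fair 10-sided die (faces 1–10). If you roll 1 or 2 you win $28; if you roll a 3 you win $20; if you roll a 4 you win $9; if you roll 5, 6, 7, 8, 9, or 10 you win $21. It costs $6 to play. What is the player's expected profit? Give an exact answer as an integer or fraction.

E[payout] = (1/10)·9 + (1/10)·20 + (3/5)·21 + (1/5)·28 = 211/10
Expected profit = 211/10 − 6 = 151/10

151/10 dollars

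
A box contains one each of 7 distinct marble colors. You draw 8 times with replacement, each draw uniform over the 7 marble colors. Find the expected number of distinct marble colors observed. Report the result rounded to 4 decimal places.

4.9605

Let Xⱼ=1 if type j appears at least once. P(Xⱼ=1) = 1 − ((7−1)/7)^8 = 4085185/5764801.
E[#distinct] = 7·4085185/5764801 = 4085185/823543.
≈ 4.9605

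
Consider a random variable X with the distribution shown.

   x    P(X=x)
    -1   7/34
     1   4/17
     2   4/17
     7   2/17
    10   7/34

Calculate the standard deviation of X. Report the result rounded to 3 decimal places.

E[X] = 115/34, E[X²] = 943/34
Var(X) = E[X²] − (E[X])² = 943/34 − 13225/1156 = 18837/1156
SD(X) = √(18837/1156) ≈ 4.037

4.037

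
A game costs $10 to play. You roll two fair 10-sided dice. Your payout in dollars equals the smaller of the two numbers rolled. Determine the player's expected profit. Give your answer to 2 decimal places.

Distribution of the smaller of the two numbers rolled: 1 w.p. 19/100, 2 w.p. 17/100, 3 w.p. 3/20, 4 w.p. 13/100, 5 w.p. 11/100, 6 w.p. 9/100, …
E[payout] = (19/100)·1 + (17/100)·2 + (3/20)·3 + (13/100)·4 + (11/100)·5 + (9/100)·6 + (7/100)·7 + (1/20)·8 + (3/100)·9 + (1/100)·10 = 77/20
Expected profit = 77/20 − 10 = -123/20 ≈ -$6.15

-$6.15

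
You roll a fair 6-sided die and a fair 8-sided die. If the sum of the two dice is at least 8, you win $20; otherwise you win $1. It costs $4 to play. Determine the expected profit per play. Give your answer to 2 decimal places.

$7.69

E[payout] = (7/16)·1 + (9/16)·20 = 187/16
Expected profit = 187/16 − 4 = 123/16 ≈ $7.69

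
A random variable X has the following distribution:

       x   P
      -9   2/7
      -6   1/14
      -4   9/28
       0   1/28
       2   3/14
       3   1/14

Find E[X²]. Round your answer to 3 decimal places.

32.357

E[X²] = (2/7)·81 + (1/14)·36 + (9/28)·16 + (1/28)·0 + (3/14)·4 + (1/14)·9
     = 453/14 ≈ 32.357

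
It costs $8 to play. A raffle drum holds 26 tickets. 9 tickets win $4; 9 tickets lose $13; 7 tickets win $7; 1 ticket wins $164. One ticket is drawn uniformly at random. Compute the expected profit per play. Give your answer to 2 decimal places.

-$2.92

E[payout] = (9/26)·4 + (9/26)·(-13) + (7/26)·7 + (1/26)·164 = 66/13
Expected profit = 66/13 − 8 = -38/13 ≈ -$2.92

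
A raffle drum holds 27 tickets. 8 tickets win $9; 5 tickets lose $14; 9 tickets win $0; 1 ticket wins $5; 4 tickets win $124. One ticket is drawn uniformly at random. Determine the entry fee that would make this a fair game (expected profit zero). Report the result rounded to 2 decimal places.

E[payout] = (8/27)·9 + (5/27)·(-14) + (9/27)·0 + (1/27)·5 + (4/27)·124 = 503/27
Fair fee = E[payout] = 503/27 ≈ $18.63

$18.63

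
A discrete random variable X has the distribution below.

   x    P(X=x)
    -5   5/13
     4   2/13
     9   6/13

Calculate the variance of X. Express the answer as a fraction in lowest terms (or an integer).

6990/169

E[X] = (5/13)·(-5) + (2/13)·4 + (6/13)·9 = 37/13
E[X²] = (5/13)·25 + (2/13)·16 + (6/13)·81 = 643/13
Var(X) = 643/13 − (37/13)² = 6990/169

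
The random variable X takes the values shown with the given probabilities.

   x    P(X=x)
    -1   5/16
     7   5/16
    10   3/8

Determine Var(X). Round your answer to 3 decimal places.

21.484

E[X] = (5/16)·(-1) + (5/16)·7 + (3/8)·10 = 45/8
E[X²] = (5/16)·1 + (5/16)·49 + (3/8)·100 = 425/8
Var(X) = 425/8 − (45/8)² = 1375/64 ≈ 21.484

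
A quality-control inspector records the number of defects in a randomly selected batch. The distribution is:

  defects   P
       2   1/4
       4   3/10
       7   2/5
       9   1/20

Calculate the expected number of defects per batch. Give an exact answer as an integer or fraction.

E[X] = (1/4)·2 + (3/10)·4 + (2/5)·7 + (1/20)·9
     = 99/20

99/20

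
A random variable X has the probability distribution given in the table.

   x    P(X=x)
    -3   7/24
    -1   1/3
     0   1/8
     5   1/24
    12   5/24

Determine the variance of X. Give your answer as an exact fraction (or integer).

127/4

E[X] = (7/24)·(-3) + (1/3)·(-1) + (1/8)·0 + (1/24)·5 + (5/24)·12 = 3/2
E[X²] = (7/24)·9 + (1/3)·1 + (1/8)·0 + (1/24)·25 + (5/24)·144 = 34
Var(X) = 34 − (3/2)² = 127/4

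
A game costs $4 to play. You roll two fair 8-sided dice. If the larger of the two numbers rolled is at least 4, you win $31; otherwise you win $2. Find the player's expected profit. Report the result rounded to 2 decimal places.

E[payout] = (9/64)·2 + (55/64)·31 = 1723/64
Expected profit = 1723/64 − 4 = 1467/64 ≈ $22.92

$22.92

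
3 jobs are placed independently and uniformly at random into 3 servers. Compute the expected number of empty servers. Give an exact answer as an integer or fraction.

Let Xⱼ=1 if server j is empty. P(Xⱼ=1) = ((3-1)/3)^3 = 8/27.
By linearity, E[#empty] = 3·8/27 = 8/9.

8/9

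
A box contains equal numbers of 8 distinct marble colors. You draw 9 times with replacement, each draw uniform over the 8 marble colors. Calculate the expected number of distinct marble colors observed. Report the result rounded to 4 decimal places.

5.5947

Let Xⱼ=1 if type j appears at least once. P(Xⱼ=1) = 1 − ((8−1)/8)^9 = 93864121/134217728.
E[#distinct] = 8·93864121/134217728 = 93864121/16777216.
≈ 5.5947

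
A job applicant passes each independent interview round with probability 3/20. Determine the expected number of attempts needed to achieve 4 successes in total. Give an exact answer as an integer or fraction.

By linearity (sum of 4 independent geometric waits), E[trials] = 4/p = 4/(3/20) = 80/3.

80/3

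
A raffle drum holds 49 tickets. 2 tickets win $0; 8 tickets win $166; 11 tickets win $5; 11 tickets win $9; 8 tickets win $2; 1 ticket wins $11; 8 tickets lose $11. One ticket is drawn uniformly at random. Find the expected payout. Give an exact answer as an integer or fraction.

$29

E[payout] = (2/49)·0 + (8/49)·166 + (11/49)·5 + (11/49)·9 + (8/49)·2 + (1/49)·11 + (8/49)·(-11) = 29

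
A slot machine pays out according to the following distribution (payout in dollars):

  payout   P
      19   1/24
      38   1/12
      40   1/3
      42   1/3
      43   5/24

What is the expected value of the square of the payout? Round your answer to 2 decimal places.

E[X²] = (1/24)·361 + (1/12)·1444 + (1/3)·1600 + (1/3)·1764 + (5/24)·1849
     = 19703/12 ≈ 1641.92

1641.92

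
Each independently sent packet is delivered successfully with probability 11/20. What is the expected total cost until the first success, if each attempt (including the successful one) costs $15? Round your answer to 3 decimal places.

E[#attempts] = 1/p = 20/11; E[cost] = 15·20/11 = 300/11.
≈ 27.273

$27.273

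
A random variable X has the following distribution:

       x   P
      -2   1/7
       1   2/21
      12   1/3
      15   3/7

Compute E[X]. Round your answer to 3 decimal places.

E[X] = (1/7)·(-2) + (2/21)·1 + (1/3)·12 + (3/7)·15
     = 215/21 ≈ 10.238

10.238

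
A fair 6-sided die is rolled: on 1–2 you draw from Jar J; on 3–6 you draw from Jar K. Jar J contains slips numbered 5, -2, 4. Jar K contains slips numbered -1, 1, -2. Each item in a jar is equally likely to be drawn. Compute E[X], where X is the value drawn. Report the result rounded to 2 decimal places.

0.33

E[X | Jar J] = (5 − 2 + 4)/3 = 7/3
E[X | Jar K] = (-1 + 1 − 2)/3 = -2/3
E[X] = (1/3)·7/3 + (2/3)·(-2/3) = 1/3 ≈ 0.33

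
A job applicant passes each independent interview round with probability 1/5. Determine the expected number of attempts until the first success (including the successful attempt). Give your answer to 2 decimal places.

For a geometric distribution, E[trials] = 1/p = 1/(1/5) = 5.
≈ 5.00

5.00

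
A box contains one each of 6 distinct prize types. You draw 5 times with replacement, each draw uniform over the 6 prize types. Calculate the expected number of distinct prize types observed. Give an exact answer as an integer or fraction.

4651/1296

Let Xⱼ=1 if type j appears at least once. P(Xⱼ=1) = 1 − ((6−1)/6)^5 = 4651/7776.
E[#distinct] = 6·4651/7776 = 4651/1296.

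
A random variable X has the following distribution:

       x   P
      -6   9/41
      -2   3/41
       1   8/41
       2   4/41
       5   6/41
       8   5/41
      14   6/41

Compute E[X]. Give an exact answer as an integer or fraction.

E[X] = (9/41)·(-6) + (3/41)·(-2) + (8/41)·1 + (4/41)·2 + (6/41)·5 + (5/41)·8 + (6/41)·14
     = 110/41

110/41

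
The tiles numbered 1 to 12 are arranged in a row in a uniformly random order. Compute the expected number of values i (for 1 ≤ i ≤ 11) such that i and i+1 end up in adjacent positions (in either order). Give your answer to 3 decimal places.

For each i ∈ {1,…,11}, let Xᵢ = 1 if i and i+1 are adjacent. P(Xᵢ=1) = 2·(12−1)!/12! = 2/12.
By linearity, E[ΣXᵢ] = (11)·(2/12) = 11/6.
≈ 1.833

1.833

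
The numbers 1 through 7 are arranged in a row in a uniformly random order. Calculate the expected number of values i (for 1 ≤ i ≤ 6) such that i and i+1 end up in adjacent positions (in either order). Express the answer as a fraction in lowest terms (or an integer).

For each i ∈ {1,…,6}, let Xᵢ = 1 if i and i+1 are adjacent. P(Xᵢ=1) = 2·(7−1)!/7! = 2/7.
By linearity, E[ΣXᵢ] = (6)·(2/7) = 12/7.

12/7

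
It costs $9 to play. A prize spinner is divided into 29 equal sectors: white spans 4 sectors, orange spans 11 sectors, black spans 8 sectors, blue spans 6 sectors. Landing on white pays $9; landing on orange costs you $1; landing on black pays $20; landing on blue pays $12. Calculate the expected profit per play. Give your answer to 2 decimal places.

-$0.14

E[payout] = (4/29)·9 + (11/29)·(-1) + (8/29)·20 + (6/29)·12 = 257/29
Expected profit = 257/29 − 9 = -4/29 ≈ -$0.14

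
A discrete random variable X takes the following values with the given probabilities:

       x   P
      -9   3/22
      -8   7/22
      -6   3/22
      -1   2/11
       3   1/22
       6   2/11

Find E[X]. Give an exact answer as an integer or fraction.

E[X] = (3/22)·(-9) + (7/22)·(-8) + (3/22)·(-6) + (2/11)·(-1) + (1/22)·3 + (2/11)·6
     = -39/11

-39/11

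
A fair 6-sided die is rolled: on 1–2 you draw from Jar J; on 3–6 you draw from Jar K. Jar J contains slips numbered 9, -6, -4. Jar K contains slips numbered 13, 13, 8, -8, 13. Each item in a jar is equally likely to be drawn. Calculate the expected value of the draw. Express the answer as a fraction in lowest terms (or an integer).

E[X | Jar J] = (9 − 6 − 4)/3 = -1/3
E[X | Jar K] = (13 + 13 + 8 − 8 + 13)/5 = 39/5
E[X] = (1/3)·(-1/3) + (2/3)·39/5 = 229/45

229/45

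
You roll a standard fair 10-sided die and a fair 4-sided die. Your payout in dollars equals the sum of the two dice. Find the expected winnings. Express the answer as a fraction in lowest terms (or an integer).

Distribution of the sum of the two dice: 2 w.p. 1/40, 3 w.p. 1/20, 4 w.p. 3/40, 5 w.p. 1/10, 6 w.p. 1/10, 7 w.p. 1/10, …
E[payout] = (1/40)·2 + (1/20)·3 + (3/40)·4 + (1/10)·5 + (1/10)·6 + (1/10)·7 + (1/10)·8 + (1/10)·9 + (1/10)·10 + (1/10)·11 + (3/40)·12 + (1/20)·13 + (1/40)·14 = 8

$8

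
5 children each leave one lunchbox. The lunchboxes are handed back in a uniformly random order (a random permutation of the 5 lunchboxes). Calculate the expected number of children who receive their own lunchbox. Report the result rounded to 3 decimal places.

1.000

Let Xᵢ = 1 if person i gets their own lunchbox. For each i, P(Xᵢ=1) = 1/5.
By linearity of expectation, E[X₁+…+X_5] = 5·(1/5) = 1.
≈ 1.000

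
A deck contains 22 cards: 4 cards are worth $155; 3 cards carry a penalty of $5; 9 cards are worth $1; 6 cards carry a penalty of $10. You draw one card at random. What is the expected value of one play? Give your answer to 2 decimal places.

$25.18

E[payout] = (4/22)·155 + (3/22)·(-5) + (9/22)·1 + (6/22)·(-10) = 277/11
≈ $25.18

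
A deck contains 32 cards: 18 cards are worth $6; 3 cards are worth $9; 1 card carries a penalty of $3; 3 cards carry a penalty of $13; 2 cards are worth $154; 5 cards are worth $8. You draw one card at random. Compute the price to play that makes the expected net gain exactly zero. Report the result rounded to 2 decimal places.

$13.78

E[payout] = (18/32)·6 + (3/32)·9 + (1/32)·(-3) + (3/32)·(-13) + (2/32)·154 + (5/32)·8 = 441/32
Fair fee = E[payout] = 441/32 ≈ $13.78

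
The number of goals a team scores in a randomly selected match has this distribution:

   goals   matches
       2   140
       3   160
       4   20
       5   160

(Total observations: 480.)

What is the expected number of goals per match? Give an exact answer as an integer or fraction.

Total = 480, so P(goals=2) = 140/480, etc.
E[X] = (7/24)·2 + (1/3)·3 + (1/24)·4 + (1/3)·5
     = 41/12

41/12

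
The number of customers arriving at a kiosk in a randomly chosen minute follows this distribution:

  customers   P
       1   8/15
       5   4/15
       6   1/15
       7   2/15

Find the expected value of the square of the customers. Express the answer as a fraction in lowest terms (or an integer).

E[X²] = (8/15)·1 + (4/15)·25 + (1/15)·36 + (2/15)·49
     = 242/15

242/15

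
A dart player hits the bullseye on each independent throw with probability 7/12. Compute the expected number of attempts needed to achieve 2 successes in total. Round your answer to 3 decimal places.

3.429

By linearity (sum of 2 independent geometric waits), E[trials] = 2/p = 2/(7/12) = 24/7.
≈ 3.429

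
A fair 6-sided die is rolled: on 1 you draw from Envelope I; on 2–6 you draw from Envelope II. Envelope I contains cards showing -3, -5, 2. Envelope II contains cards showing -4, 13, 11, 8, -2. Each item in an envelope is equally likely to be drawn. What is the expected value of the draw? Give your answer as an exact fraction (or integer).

E[X | Envelope I] = (-3 − 5 + 2)/3 = -2
E[X | Envelope II] = (-4 + 13 + 11 + 8 − 2)/5 = 26/5
E[X] = (1/6)·(-2) + (5/6)·26/5 = 4

4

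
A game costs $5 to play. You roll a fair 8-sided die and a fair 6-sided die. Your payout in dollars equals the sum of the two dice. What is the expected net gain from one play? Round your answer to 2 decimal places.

$3.00

Distribution of the sum of the two dice: 2 w.p. 1/48, 3 w.p. 1/24, 4 w.p. 1/16, 5 w.p. 1/12, 6 w.p. 5/48, 7 w.p. 1/8, …
E[payout] = (1/48)·2 + (1/24)·3 + (1/16)·4 + (1/12)·5 + (5/48)·6 + (1/8)·7 + (1/8)·8 + (1/8)·9 + (5/48)·10 + (1/12)·11 + (1/16)·12 + (1/24)·13 + (1/48)·14 = 8
Expected profit = 8 − 5 = 3 ≈ $3.00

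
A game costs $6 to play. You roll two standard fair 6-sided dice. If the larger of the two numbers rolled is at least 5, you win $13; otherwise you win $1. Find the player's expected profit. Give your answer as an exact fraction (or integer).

E[payout] = (4/9)·1 + (5/9)·13 = 23/3
Expected profit = 23/3 − 6 = 5/3

5/3 dollars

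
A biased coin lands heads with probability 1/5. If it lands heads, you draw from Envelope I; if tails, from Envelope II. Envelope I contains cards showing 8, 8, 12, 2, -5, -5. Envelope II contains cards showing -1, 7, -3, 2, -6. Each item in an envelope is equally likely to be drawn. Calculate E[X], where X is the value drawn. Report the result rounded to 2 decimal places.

0.51

E[X | Envelope I] = (8 + 8 + 12 + 2 − 5 − 5)/6 = 10/3
E[X | Envelope II] = (-1 + 7 − 3 + 2 − 6)/5 = -1/5
E[X] = (1/5)·10/3 + (4/5)·(-1/5) = 38/75 ≈ 0.51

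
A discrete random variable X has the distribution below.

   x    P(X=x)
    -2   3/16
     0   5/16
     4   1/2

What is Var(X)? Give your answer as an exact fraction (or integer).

391/64

E[X] = (3/16)·(-2) + (5/16)·0 + (1/2)·4 = 13/8
E[X²] = (3/16)·4 + (5/16)·0 + (1/2)·16 = 35/4
Var(X) = 35/4 − (13/8)² = 391/64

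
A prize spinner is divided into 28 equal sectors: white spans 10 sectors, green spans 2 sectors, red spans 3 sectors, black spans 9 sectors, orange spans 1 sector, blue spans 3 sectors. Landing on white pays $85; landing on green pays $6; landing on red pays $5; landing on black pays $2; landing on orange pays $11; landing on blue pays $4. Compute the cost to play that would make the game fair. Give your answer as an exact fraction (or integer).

459/14 dollars

E[payout] = (10/28)·85 + (2/28)·6 + (3/28)·5 + (9/28)·2 + (1/28)·11 + (3/28)·4 = 459/14
Fair fee = E[payout] = 459/14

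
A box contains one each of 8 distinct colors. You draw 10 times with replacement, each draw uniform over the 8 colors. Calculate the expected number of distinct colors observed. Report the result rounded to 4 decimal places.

Let Xⱼ=1 if type j appears at least once. P(Xⱼ=1) = 1 − ((8−1)/8)^10 = 791266575/1073741824.
E[#distinct] = 8·791266575/1073741824 = 791266575/134217728.
≈ 5.8954

5.8954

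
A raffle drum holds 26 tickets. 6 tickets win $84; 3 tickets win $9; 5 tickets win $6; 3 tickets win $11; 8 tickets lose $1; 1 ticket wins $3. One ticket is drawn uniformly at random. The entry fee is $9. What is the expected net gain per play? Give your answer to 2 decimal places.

$13.65

E[payout] = (6/26)·84 + (3/26)·9 + (5/26)·6 + (3/26)·11 + (8/26)·(-1) + (1/26)·3 = 589/26
Expected profit = 589/26 − 9 = 355/26 ≈ $13.65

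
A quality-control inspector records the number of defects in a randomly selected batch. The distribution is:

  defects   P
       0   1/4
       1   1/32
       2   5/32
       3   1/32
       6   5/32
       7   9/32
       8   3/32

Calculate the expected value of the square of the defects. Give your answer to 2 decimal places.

26.34

E[X²] = (1/4)·0 + (1/32)·1 + (5/32)·4 + (1/32)·9 + (5/32)·36 + (9/32)·49 + (3/32)·64
     = 843/32 ≈ 26.34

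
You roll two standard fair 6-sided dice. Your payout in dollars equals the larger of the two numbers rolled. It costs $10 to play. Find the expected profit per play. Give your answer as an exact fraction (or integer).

-199/36 dollars

Distribution of the larger of the two numbers rolled: 1 w.p. 1/36, 2 w.p. 1/12, 3 w.p. 5/36, 4 w.p. 7/36, 5 w.p. 1/4, 6 w.p. 11/36
E[payout] = (1/36)·1 + (1/12)·2 + (5/36)·3 + (7/36)·4 + (1/4)·5 + (11/36)·6 = 161/36
Expected profit = 161/36 − 10 = -199/36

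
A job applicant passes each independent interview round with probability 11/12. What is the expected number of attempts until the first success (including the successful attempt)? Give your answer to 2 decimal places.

1.09

For a geometric distribution, E[trials] = 1/p = 1/(11/12) = 12/11.
≈ 1.09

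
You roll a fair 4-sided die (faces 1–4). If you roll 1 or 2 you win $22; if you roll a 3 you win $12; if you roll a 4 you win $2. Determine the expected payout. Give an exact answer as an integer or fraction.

29/2 dollars

E[payout] = (1/4)·2 + (1/4)·12 + (1/2)·22 = 29/2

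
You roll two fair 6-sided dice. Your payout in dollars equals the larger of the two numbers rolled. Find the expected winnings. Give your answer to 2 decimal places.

Distribution of the larger of the two numbers rolled: 1 w.p. 1/36, 2 w.p. 1/12, 3 w.p. 5/36, 4 w.p. 7/36, 5 w.p. 1/4, 6 w.p. 11/36
E[payout] = (1/36)·1 + (1/12)·2 + (5/36)·3 + (7/36)·4 + (1/4)·5 + (11/36)·6 = 161/36
≈ $4.47

$4.47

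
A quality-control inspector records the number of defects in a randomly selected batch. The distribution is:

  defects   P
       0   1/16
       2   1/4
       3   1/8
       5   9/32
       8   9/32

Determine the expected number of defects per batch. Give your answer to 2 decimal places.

E[X] = (1/16)·0 + (1/4)·2 + (1/8)·3 + (9/32)·5 + (9/32)·8
     = 145/32 ≈ 4.53

4.53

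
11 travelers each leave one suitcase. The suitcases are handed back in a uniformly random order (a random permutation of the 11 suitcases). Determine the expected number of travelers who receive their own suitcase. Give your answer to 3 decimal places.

1.000

Let Xᵢ = 1 if person i gets their own suitcase. For each i, P(Xᵢ=1) = 1/11.
By linearity of expectation, E[X₁+…+X_11] = 11·(1/11) = 1.
≈ 1.000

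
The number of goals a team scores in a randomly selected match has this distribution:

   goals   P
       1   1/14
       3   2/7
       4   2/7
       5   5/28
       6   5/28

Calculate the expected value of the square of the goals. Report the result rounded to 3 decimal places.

18.107

E[X²] = (1/14)·1 + (2/7)·9 + (2/7)·16 + (5/28)·25 + (5/28)·36
     = 507/28 ≈ 18.107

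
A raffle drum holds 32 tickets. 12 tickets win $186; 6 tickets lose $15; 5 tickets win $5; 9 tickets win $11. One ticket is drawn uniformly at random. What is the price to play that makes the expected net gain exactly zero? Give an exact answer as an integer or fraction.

E[payout] = (12/32)·186 + (6/32)·(-15) + (5/32)·5 + (9/32)·11 = 1133/16
Fair fee = E[payout] = 1133/16

1133/16 dollars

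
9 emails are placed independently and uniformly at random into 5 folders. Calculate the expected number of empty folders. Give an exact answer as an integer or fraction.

262144/390625

Let Xⱼ=1 if folder j is empty. P(Xⱼ=1) = ((5-1)/5)^9 = 262144/1953125.
By linearity, E[#empty] = 5·262144/1953125 = 262144/390625.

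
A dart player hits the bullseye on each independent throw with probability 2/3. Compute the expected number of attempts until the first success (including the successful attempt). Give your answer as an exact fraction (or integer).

For a geometric distribution, E[trials] = 1/p = 1/(2/3) = 3/2.

3/2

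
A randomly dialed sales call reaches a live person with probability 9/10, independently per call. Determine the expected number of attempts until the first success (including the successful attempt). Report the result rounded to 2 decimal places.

1.11

For a geometric distribution, E[trials] = 1/p = 1/(9/10) = 10/9.
≈ 1.11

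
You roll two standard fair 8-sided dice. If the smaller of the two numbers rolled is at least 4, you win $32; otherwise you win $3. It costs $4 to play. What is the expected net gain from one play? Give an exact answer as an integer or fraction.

E[payout] = (39/64)·3 + (25/64)·32 = 917/64
Expected profit = 917/64 − 4 = 661/64

661/64 dollars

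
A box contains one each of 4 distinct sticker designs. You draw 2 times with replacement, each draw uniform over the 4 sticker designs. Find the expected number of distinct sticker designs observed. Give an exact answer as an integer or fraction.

Let Xⱼ=1 if type j appears at least once. P(Xⱼ=1) = 1 − ((4−1)/4)^2 = 7/16.
E[#distinct] = 4·7/16 = 7/4.

7/4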